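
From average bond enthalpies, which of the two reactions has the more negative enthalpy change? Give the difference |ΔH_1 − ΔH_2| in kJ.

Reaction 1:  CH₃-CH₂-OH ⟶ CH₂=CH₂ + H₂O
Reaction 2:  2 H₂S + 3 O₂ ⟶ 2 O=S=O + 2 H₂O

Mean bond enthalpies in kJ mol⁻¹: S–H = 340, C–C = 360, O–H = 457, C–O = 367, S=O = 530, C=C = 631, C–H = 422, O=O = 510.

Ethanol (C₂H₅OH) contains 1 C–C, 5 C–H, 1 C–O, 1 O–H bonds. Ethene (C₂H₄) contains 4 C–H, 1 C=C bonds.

Reaction 1:
  Bonds broken (reactants):
    C–C: 1 × 360 = 360
    C–H: 5 × 422 = 2110
    C–O: 1 × 367 = 367
    O–H: 1 × 457 = 457
    Σ(broken) = 3294 kJ
  Bonds formed (products):
    C–H: 4 × 422 = 1688
    C=C: 1 × 631 = 631
    O–H: 2 × 457 = 914
    Σ(formed) = 3233 kJ
  ΔH_1 = 3294 − 3233 = +61 kJ
Reaction 2:
  Bonds broken (reactants):
    O=O: 3 × 510 = 1530
    S–H: 4 × 340 = 1360
    Σ(broken) = 2890 kJ
  Bonds formed (products):
    O–H: 4 × 457 = 1828
    S=O: 4 × 530 = 2120
    Σ(formed) = 3948 kJ
  ΔH_2 = 2890 − 3948 = −1058 kJ
ΔH_1 − ΔH_2 = +1119 kJ, so reaction 2 has the more negative ΔH; |ΔH_1 − ΔH_2| = 1119 kJ.

Reaction 2, by 1119 kJ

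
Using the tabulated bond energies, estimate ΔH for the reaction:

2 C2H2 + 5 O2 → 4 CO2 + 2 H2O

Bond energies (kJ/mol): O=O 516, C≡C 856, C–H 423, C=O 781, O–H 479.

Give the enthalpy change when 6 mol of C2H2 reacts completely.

ΔH = −6540 kJ

Bonds broken (reactants):
  C≡C: 2 × 856 = 1712
  C–H: 4 × 423 = 1692
  O=O: 5 × 516 = 2580
  Σ(broken) = 5984 kJ
Bonds formed (products):
  C=O: 8 × 781 = 6248
  O–H: 4 × 479 = 1916
  Σ(formed) = 8164 kJ
ΔH = Σ(broken) − Σ(formed) = 5984 − 8164 = −2180 kJ
For 3× the reaction as written: 3 × (−2180) = −6540 kJ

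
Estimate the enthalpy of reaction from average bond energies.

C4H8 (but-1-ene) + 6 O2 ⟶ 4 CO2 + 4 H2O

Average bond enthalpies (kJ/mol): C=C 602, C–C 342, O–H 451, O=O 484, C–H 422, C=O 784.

ΔH ≈ −2314 kJ

Bonds broken (reactants):
  C–C: 2 × 342 = 684
  C–H: 8 × 422 = 3376
  C=C: 1 × 602 = 602
  O=O: 6 × 484 = 2904
  Σ(broken) = 7566 kJ
Bonds formed (products):
  C=O: 8 × 784 = 6272
  O–H: 8 × 451 = 3608
  Σ(formed) = 9880 kJ
ΔH = Σ(broken) − Σ(formed) = 7566 − 9880 = −2314 kJ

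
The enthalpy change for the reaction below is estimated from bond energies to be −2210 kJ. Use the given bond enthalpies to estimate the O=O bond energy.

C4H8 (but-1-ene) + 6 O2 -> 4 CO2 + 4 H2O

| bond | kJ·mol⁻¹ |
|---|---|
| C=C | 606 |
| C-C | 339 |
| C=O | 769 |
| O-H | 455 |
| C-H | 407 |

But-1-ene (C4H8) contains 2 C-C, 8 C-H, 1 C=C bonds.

Let D be the O=O bond energy.
Σ(broken) = 2×339 + 8×407 + 1×606 + 6×D = 4540 + 6D
Σ(formed) = 8×769 + 8×455 = 9792
ΔH = Σ(broken) − Σ(formed) = (4540 + 6D) − (9792) = −5252 + 6D
Setting this equal to −2210 kJ gives 6D = 3042, so D = 507 kJ/mol.

D(O=O) ≈ 507 kJ/mol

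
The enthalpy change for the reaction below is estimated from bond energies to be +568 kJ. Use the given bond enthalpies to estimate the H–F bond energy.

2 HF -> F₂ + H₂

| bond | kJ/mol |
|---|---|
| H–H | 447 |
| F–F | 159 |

D(H–F) ≈ 587 kJ/mol

Let D be the H–F bond energy.
Σ(broken) = 2×D = 2D
Σ(formed) = 1×159 + 1×447 = 606
ΔH = Σ(broken) − Σ(formed) = (2D) − (606) = −606 + 2D
Setting this equal to +568 kJ gives 2D = 1174, so D = 587 kJ/mol.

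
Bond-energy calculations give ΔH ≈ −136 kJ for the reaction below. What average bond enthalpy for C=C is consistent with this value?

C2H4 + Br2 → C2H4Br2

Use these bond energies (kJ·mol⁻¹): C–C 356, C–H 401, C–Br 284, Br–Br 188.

D(C=C) ≈ 600 kJ/mol

Let D be the C=C bond energy.
Σ(broken) = 1×188 + 4×401 + 1×D = 1792 + D
Σ(formed) = 2×284 + 1×356 + 4×401 = 2528
ΔH = Σ(broken) − Σ(formed) = (1792 + D) − (2528) = −736 + D
Setting this equal to −136 kJ gives D = 600 kJ/mol.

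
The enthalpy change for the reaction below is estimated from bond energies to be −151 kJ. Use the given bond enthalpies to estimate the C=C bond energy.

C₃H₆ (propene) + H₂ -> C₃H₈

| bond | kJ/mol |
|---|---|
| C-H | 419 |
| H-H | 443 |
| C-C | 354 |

D(C=C) ≈ 598 kJ/mol

Let D be the C=C bond energy.
Σ(broken) = 1×354 + 6×419 + 1×D + 1×443 = 3311 + D
Σ(formed) = 2×354 + 8×419 = 4060
ΔH = Σ(broken) − Σ(formed) = (3311 + D) − (4060) = −749 + D
Setting this equal to −151 kJ gives D = 598 kJ/mol.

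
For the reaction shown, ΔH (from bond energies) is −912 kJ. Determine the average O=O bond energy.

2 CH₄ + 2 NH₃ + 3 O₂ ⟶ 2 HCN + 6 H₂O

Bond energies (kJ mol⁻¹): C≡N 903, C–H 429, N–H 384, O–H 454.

Let D be the O=O bond energy.
Σ(broken) = 8×429 + 6×384 + 3×D = 5736 + 3D
Σ(formed) = 2×903 + 2×429 + 12×454 = 8112
ΔH = Σ(broken) − Σ(formed) = (5736 + 3D) − (8112) = −2376 + 3D
Setting this equal to −912 kJ gives 3D = 1464, so D = 488 kJ/mol.

D(O=O) ≈ 488 kJ/mol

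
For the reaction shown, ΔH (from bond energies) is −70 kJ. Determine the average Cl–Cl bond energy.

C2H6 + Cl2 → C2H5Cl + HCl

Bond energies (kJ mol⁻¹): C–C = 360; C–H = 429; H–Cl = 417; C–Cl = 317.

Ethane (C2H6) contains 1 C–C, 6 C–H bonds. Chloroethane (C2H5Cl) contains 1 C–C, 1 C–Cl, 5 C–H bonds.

D(Cl–Cl) ≈ 235 kJ/mol

Let D be the Cl–Cl bond energy.
Σ(broken) = 1×360 + 6×429 + 1×D = 2934 + D
Σ(formed) = 1×360 + 1×317 + 5×429 + 1×417 = 3239
ΔH = Σ(broken) − Σ(formed) = (2934 + D) − (3239) = −305 + D
Setting this equal to −70 kJ gives D = 235 kJ/mol.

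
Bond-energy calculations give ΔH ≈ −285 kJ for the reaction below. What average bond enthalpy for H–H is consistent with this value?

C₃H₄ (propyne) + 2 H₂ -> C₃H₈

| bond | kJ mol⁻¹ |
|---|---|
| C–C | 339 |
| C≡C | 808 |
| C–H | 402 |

D(H–H) ≈ 427 kJ/mol

Let D be the H–H bond energy.
Σ(broken) = 1×808 + 1×339 + 4×402 + 2×D = 2755 + 2D
Σ(formed) = 2×339 + 8×402 = 3894
ΔH = Σ(broken) − Σ(formed) = (2755 + 2D) − (3894) = −1139 + 2D
Setting this equal to −285 kJ gives 2D = 854, so D = 427 kJ/mol.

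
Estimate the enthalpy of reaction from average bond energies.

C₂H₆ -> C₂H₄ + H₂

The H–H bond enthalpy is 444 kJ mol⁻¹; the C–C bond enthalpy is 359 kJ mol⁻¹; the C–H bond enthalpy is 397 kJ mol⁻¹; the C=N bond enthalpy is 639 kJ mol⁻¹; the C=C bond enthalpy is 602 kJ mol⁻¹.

Bonds broken (reactants):
  C–C: 1 × 359 = 359
  C–H: 6 × 397 = 2382
  Σ(broken) = 2741 kJ
Bonds formed (products):
  C–H: 4 × 397 = 1588
  C=C: 1 × 602 = 602
  H–H: 1 × 444 = 444
  Σ(formed) = 2634 kJ
ΔH = Σ(broken) − Σ(formed) = 2741 − 2634 = +107 kJ

ΔH ≈ +107 kJ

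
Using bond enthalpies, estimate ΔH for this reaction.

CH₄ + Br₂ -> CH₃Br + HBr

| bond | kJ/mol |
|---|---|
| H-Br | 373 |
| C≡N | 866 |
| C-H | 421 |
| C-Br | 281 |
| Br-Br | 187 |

Bonds broken (reactants):
  Br-Br: 1 × 187 = 187
  C-H: 4 × 421 = 1684
  Σ(broken) = 1871 kJ
Bonds formed (products):
  C-Br: 1 × 281 = 281
  C-H: 3 × 421 = 1263
  H-Br: 1 × 373 = 373
  Σ(formed) = 1917 kJ
ΔH = Σ(broken) − Σ(formed) = 1871 − 1917 = −46 kJ

ΔH ≈ −46 kJ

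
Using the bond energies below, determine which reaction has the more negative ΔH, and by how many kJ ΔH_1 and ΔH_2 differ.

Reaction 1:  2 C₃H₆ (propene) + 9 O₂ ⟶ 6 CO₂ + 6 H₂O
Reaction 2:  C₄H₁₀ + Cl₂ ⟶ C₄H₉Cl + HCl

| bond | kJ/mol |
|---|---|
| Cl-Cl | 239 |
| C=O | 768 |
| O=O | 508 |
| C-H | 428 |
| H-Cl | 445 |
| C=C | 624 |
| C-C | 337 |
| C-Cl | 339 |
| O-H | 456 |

Reaction 1, by 2941 kJ

Reaction 1:
  Bonds broken (reactants):
    C-C: 2 × 337 = 674
    C-H: 12 × 428 = 5136
    C=C: 2 × 624 = 1248
    O=O: 9 × 508 = 4572
    Σ(broken) = 11630 kJ
  Bonds formed (products):
    C=O: 12 × 768 = 9216
    O-H: 12 × 456 = 5472
    Σ(formed) = 14688 kJ
  ΔH_1 = 11630 − 14688 = −3058 kJ
Reaction 2:
  Bonds broken (reactants):
    C-C: 3 × 337 = 1011
    C-H: 10 × 428 = 4280
    Cl-Cl: 1 × 239 = 239
    Σ(broken) = 5530 kJ
  Bonds formed (products):
    C-C: 3 × 337 = 1011
    C-Cl: 1 × 339 = 339
    C-H: 9 × 428 = 3852
    H-Cl: 1 × 445 = 445
    Σ(formed) = 5647 kJ
  ΔH_2 = 5530 − 5647 = −117 kJ
ΔH_1 − ΔH_2 = −2941 kJ, so reaction 1 has the more negative ΔH; |ΔH_1 − ΔH_2| = 2941 kJ.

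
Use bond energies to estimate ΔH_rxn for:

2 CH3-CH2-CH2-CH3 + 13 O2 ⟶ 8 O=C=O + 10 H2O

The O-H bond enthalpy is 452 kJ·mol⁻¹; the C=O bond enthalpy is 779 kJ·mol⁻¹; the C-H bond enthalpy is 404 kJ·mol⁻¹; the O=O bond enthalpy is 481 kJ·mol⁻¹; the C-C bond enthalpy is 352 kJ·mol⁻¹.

Bonds broken (reactants):
  C-C: 6 × 352 = 2112
  C-H: 20 × 404 = 8080
  O=O: 13 × 481 = 6253
  Σ(broken) = 16445 kJ
Bonds formed (products):
  C=O: 16 × 779 = 12464
  O-H: 20 × 452 = 9040
  Σ(formed) = 21504 kJ
ΔH = Σ(broken) − Σ(formed) = 16445 − 21504 = −5059 kJ

ΔH ≈ −5059 kJ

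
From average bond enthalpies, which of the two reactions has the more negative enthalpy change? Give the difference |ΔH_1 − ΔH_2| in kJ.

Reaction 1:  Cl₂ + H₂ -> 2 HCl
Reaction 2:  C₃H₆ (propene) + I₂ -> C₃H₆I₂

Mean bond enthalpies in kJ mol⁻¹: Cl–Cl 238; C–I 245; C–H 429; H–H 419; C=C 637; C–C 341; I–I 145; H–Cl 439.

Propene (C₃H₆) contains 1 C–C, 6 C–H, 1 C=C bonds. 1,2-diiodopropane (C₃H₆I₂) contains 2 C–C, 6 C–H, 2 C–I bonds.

Reaction 1:
  Bonds broken (reactants):
    Cl–Cl: 1 × 238 = 238
    H–H: 1 × 419 = 419
    Σ(broken) = 657 kJ
  Bonds formed (products):
    H–Cl: 2 × 439 = 878
    Σ(formed) = 878 kJ
  ΔH_1 = 657 − 878 = −221 kJ
Reaction 2:
  Bonds broken (reactants):
    C–C: 1 × 341 = 341
    C–H: 6 × 429 = 2574
    C=C: 1 × 637 = 637
    I–I: 1 × 145 = 145
    Σ(broken) = 3697 kJ
  Bonds formed (products):
    C–C: 2 × 341 = 682
    C–H: 6 × 429 = 2574
    C–I: 2 × 245 = 490
    Σ(formed) = 3746 kJ
  ΔH_2 = 3697 − 3746 = −49 kJ
ΔH_1 − ΔH_2 = −172 kJ, so reaction 1 has the more negative ΔH; |ΔH_1 − ΔH_2| = 172 kJ.

Reaction 1, by 172 kJ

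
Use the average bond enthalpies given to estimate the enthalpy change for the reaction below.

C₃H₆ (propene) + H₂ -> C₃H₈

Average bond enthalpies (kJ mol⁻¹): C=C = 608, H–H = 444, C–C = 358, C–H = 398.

Bonds broken (reactants):
  C–C: 1 × 358 = 358
  C–H: 6 × 398 = 2388
  C=C: 1 × 608 = 608
  H–H: 1 × 444 = 444
  Σ(broken) = 3798 kJ
Bonds formed (products):
  C–C: 2 × 358 = 716
  C–H: 8 × 398 = 3184
  Σ(formed) = 3900 kJ
ΔH = Σ(broken) − Σ(formed) = 3798 − 3900 = −102 kJ

ΔH ≈ −102 kJ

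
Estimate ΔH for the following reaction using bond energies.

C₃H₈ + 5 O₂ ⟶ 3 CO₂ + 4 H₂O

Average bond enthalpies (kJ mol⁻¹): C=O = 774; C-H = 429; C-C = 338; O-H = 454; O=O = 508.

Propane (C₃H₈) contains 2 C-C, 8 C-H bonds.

ΔH ≈ −1628 kJ

Bonds broken (reactants):
  C-C: 2 × 338 = 676
  C-H: 8 × 429 = 3432
  O=O: 5 × 508 = 2540
  Σ(broken) = 6648 kJ
Bonds formed (products):
  C=O: 6 × 774 = 4644
  O-H: 8 × 454 = 3632
  Σ(formed) = 8276 kJ
ΔH = Σ(broken) − Σ(formed) = 6648 − 8276 = −1628 kJ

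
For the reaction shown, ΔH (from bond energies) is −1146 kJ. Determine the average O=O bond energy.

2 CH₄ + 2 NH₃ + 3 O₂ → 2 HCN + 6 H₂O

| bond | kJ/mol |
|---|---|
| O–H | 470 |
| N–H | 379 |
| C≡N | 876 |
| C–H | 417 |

Let D be the O=O bond energy.
Σ(broken) = 8×417 + 6×379 + 3×D = 5610 + 3D
Σ(formed) = 2×876 + 2×417 + 12×470 = 8226
ΔH = Σ(broken) − Σ(formed) = (5610 + 3D) − (8226) = −2616 + 3D
Setting this equal to −1146 kJ gives 3D = 1470, so D = 490 kJ/mol.

D(O=O) ≈ 490 kJ/mol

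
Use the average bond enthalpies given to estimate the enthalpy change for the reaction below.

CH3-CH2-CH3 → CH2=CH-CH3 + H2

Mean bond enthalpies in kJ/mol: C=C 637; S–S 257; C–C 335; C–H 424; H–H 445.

Bonds broken (reactants):
  C–C: 2 × 335 = 670
  C–H: 8 × 424 = 3392
  Σ(broken) = 4062 kJ
Bonds formed (products):
  C–C: 1 × 335 = 335
  C–H: 6 × 424 = 2544
  C=C: 1 × 637 = 637
  H–H: 1 × 445 = 445
  Σ(formed) = 3961 kJ
ΔH = Σ(broken) − Σ(formed) = 4062 − 3961 = +101 kJ

ΔH ≈ +101 kJ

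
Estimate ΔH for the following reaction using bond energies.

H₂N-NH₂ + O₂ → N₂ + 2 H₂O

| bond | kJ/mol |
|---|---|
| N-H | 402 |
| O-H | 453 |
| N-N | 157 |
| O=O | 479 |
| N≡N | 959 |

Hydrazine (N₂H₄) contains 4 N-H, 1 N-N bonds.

ΔH ≈ −527 kJ

Bonds broken (reactants):
  N-H: 4 × 402 = 1608
  N-N: 1 × 157 = 157
  O=O: 1 × 479 = 479
  Σ(broken) = 2244 kJ
Bonds formed (products):
  N≡N: 1 × 959 = 959
  O-H: 4 × 453 = 1812
  Σ(formed) = 2771 kJ
ΔH = Σ(broken) − Σ(formed) = 2244 − 2771 = −527 kJ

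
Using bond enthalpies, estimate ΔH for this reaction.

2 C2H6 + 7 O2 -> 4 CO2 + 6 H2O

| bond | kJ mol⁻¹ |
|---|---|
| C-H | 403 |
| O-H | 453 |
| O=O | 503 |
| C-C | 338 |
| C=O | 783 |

Bonds broken (reactants):
  C-C: 2 × 338 = 676
  C-H: 12 × 403 = 4836
  O=O: 7 × 503 = 3521
  Σ(broken) = 9033 kJ
Bonds formed (products):
  C=O: 8 × 783 = 6264
  O-H: 12 × 453 = 5436
  Σ(formed) = 11700 kJ
ΔH = Σ(broken) − Σ(formed) = 9033 − 11700 = −2667 kJ

ΔH ≈ −2667 kJ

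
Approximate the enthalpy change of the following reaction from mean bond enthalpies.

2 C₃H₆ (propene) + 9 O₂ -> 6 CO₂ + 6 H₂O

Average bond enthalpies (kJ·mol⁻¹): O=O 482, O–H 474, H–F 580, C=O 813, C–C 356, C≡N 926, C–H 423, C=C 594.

Bonds broken (reactants):
  C–C: 2 × 356 = 712
  C–H: 12 × 423 = 5076
  C=C: 2 × 594 = 1188
  O=O: 9 × 482 = 4338
  Σ(broken) = 11314 kJ
Bonds formed (products):
  C=O: 12 × 813 = 9756
  O–H: 12 × 474 = 5688
  Σ(formed) = 15444 kJ
ΔH = Σ(broken) − Σ(formed) = 11314 − 15444 = −4130 kJ

ΔH ≈ −4130 kJ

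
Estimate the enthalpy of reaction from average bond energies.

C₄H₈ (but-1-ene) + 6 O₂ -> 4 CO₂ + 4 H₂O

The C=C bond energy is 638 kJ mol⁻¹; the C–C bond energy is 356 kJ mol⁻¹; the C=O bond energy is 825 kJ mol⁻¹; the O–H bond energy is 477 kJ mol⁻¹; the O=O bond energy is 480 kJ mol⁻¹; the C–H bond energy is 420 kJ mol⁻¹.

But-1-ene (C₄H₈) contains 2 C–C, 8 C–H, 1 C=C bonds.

ΔH ≈ −2826 kJ

Bonds broken (reactants):
  C–C: 2 × 356 = 712
  C–H: 8 × 420 = 3360
  C=C: 1 × 638 = 638
  O=O: 6 × 480 = 2880
  Σ(broken) = 7590 kJ
Bonds formed (products):
  C=O: 8 × 825 = 6600
  O–H: 8 × 477 = 3816
  Σ(formed) = 10416 kJ
ΔH = Σ(broken) − Σ(formed) = 7590 − 10416 = −2826 kJ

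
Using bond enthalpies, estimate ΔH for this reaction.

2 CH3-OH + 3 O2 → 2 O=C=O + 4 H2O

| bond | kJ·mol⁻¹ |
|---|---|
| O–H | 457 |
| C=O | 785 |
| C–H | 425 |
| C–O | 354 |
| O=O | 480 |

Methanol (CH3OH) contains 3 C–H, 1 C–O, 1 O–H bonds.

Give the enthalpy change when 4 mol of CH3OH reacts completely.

ΔH = −2368 kJ

Bonds broken (reactants):
  C–H: 6 × 425 = 2550
  C–O: 2 × 354 = 708
  O–H: 2 × 457 = 914
  O=O: 3 × 480 = 1440
  Σ(broken) = 5612 kJ
Bonds formed (products):
  C=O: 4 × 785 = 3140
  O–H: 8 × 457 = 3656
  Σ(formed) = 6796 kJ
ΔH = Σ(broken) − Σ(formed) = 5612 − 6796 = −1184 kJ
For 2× the reaction as written: 2 × (−1184) = −2368 kJ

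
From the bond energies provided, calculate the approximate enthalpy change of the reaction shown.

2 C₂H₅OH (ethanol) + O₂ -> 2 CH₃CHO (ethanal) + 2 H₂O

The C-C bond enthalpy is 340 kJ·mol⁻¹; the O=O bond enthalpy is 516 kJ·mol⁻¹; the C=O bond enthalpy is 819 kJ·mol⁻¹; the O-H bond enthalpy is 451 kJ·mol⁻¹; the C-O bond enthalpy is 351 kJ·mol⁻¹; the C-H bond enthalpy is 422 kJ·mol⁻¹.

ΔH ≈ −478 kJ

Bonds broken (reactants):
  C-C: 2 × 340 = 680
  C-H: 10 × 422 = 4220
  C-O: 2 × 351 = 702
  O-H: 2 × 451 = 902
  O=O: 1 × 516 = 516
  Σ(broken) = 7020 kJ
Bonds formed (products):
  C-C: 2 × 340 = 680
  C-H: 8 × 422 = 3376
  C=O: 2 × 819 = 1638
  O-H: 4 × 451 = 1804
  Σ(formed) = 7498 kJ
ΔH = Σ(broken) − Σ(formed) = 7020 − 7498 = −478 kJ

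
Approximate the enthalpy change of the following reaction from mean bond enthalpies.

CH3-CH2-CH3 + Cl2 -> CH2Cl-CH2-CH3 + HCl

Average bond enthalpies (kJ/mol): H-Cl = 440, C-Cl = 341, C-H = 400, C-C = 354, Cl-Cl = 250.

Bonds broken (reactants):
  C-C: 2 × 354 = 708
  C-H: 8 × 400 = 3200
  Cl-Cl: 1 × 250 = 250
  Σ(broken) = 4158 kJ
Bonds formed (products):
  C-C: 2 × 354 = 708
  C-Cl: 1 × 341 = 341
  C-H: 7 × 400 = 2800
  H-Cl: 1 × 440 = 440
  Σ(formed) = 4289 kJ
ΔH = Σ(broken) − Σ(formed) = 4158 − 4289 = −131 kJ

ΔH ≈ −131 kJ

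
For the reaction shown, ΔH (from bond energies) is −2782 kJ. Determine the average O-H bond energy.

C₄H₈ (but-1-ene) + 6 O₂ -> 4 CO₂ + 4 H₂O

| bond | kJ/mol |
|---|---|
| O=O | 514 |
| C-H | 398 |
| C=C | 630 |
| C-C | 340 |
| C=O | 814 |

Let D be the O-H bond energy.
Σ(broken) = 2×340 + 8×398 + 1×630 + 6×514 = 7578
Σ(formed) = 8×814 + 8×D = 6512 + 8D
ΔH = Σ(broken) − Σ(formed) = (7578) − (6512 + 8D) = +1066 − 8D
Setting this equal to −2782 kJ gives 8D = 3848, so D = 481 kJ/mol.

D(O-H) ≈ 481 kJ/mol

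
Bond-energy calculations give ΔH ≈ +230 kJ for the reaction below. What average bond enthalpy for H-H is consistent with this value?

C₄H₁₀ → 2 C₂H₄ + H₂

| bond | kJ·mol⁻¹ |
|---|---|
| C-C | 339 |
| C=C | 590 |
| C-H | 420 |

D(H-H) ≈ 447 kJ/mol

Let D be the H-H bond energy.
Σ(broken) = 3×339 + 10×420 = 5217
Σ(formed) = 8×420 + 2×590 + 1×D = 4540 + D
ΔH = Σ(broken) − Σ(formed) = (5217) − (4540 + D) = +677 − D
Setting this equal to +230 kJ gives D = 447 kJ/mol.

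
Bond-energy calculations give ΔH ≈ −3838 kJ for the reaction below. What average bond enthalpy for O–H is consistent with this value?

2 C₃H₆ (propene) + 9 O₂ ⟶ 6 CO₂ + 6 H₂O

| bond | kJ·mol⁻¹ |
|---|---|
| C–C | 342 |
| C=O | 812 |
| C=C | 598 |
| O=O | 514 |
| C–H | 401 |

Let D be the O–H bond energy.
Σ(broken) = 2×342 + 12×401 + 2×598 + 9×514 = 11318
Σ(formed) = 12×812 + 12×D = 9744 + 12D
ΔH = Σ(broken) − Σ(formed) = (11318) − (9744 + 12D) = +1574 − 12D
Setting this equal to −3838 kJ gives 12D = 5412, so D = 451 kJ/mol.

D(O–H) ≈ 451 kJ/mol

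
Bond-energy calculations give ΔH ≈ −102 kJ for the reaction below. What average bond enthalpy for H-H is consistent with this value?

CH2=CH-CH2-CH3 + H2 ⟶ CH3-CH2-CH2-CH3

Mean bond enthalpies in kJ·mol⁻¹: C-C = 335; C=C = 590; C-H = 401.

Let D be the H-H bond energy.
Σ(broken) = 2×335 + 8×401 + 1×590 + 1×D = 4468 + D
Σ(formed) = 3×335 + 10×401 = 5015
ΔH = Σ(broken) − Σ(formed) = (4468 + D) − (5015) = −547 + D
Setting this equal to −102 kJ gives D = 445 kJ/mol.

D(H-H) ≈ 445 kJ/mol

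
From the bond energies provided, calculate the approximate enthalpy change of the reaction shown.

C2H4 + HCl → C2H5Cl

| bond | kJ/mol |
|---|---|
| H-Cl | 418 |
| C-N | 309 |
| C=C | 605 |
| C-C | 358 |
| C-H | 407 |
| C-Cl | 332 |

ΔH ≈ −74 kJ

Bonds broken (reactants):
  C-H: 4 × 407 = 1628
  C=C: 1 × 605 = 605
  H-Cl: 1 × 418 = 418
  Σ(broken) = 2651 kJ
Bonds formed (products):
  C-C: 1 × 358 = 358
  C-Cl: 1 × 332 = 332
  C-H: 5 × 407 = 2035
  Σ(formed) = 2725 kJ
ΔH = Σ(broken) − Σ(formed) = 2651 − 2725 = −74 kJ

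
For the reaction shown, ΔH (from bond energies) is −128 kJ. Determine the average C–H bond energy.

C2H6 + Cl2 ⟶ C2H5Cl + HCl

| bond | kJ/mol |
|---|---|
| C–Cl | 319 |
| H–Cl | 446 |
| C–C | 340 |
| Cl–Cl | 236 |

Let D be the C–H bond energy.
Σ(broken) = 1×340 + 6×D + 1×236 = 576 + 6D
Σ(formed) = 1×340 + 1×319 + 5×D + 1×446 = 1105 + 5D
ΔH = Σ(broken) − Σ(formed) = (576 + 6D) − (1105 + 5D) = −529 + D
Setting this equal to −128 kJ gives D = 401 kJ/mol.

D(C–H) ≈ 401 kJ/mol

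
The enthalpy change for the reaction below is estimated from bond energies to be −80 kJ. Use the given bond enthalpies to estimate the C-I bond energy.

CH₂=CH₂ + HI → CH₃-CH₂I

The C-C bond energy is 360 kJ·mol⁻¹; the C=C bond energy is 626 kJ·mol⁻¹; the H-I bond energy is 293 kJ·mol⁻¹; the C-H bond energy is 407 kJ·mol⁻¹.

Let D be the C-I bond energy.
Σ(broken) = 4×407 + 1×626 + 1×293 = 2547
Σ(formed) = 1×360 + 5×407 + 1×D = 2395 + D
ΔH = Σ(broken) − Σ(formed) = (2547) − (2395 + D) = +152 − D
Setting this equal to −80 kJ gives D = 232 kJ/mol.

D(C-I) ≈ 232 kJ/mol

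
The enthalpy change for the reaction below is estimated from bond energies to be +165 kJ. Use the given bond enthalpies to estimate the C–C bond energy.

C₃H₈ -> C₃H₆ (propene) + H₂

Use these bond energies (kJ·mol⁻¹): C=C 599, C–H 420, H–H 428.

D(C–C) ≈ 352 kJ/mol

Let D be the C–C bond energy.
Σ(broken) = 2×D + 8×420 = 3360 + 2D
Σ(formed) = 1×D + 6×420 + 1×599 + 1×428 = 3547 + D
ΔH = Σ(broken) − Σ(formed) = (3360 + 2D) − (3547 + D) = −187 + D
Setting this equal to +165 kJ gives D = 352 kJ/mol.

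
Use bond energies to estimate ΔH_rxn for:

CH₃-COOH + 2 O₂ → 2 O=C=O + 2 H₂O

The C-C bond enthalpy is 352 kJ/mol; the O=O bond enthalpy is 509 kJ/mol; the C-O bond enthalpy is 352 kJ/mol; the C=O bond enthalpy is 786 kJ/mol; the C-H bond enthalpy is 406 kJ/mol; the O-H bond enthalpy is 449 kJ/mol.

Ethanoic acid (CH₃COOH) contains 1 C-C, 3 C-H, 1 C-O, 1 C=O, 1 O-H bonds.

Bonds broken (reactants):
  C-C: 1 × 352 = 352
  C-H: 3 × 406 = 1218
  C-O: 1 × 352 = 352
  C=O: 1 × 786 = 786
  O-H: 1 × 449 = 449
  O=O: 2 × 509 = 1018
  Σ(broken) = 4175 kJ
Bonds formed (products):
  C=O: 4 × 786 = 3144
  O-H: 4 × 449 = 1796
  Σ(formed) = 4940 kJ
ΔH = Σ(broken) − Σ(formed) = 4175 − 4940 = −765 kJ

ΔH ≈ −765 kJ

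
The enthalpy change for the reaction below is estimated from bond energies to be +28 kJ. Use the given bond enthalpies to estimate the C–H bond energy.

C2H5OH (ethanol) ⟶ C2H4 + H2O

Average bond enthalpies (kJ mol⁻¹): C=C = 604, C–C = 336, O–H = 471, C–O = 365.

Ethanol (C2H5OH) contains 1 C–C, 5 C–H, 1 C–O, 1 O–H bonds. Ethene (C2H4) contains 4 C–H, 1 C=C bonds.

Let D be the C–H bond energy.
Σ(broken) = 1×336 + 5×D + 1×365 + 1×471 = 1172 + 5D
Σ(formed) = 4×D + 1×604 + 2×471 = 1546 + 4D
ΔH = Σ(broken) − Σ(formed) = (1172 + 5D) − (1546 + 4D) = −374 + D
Setting this equal to +28 kJ gives D = 402 kJ/mol.

D(C–H) ≈ 402 kJ/mol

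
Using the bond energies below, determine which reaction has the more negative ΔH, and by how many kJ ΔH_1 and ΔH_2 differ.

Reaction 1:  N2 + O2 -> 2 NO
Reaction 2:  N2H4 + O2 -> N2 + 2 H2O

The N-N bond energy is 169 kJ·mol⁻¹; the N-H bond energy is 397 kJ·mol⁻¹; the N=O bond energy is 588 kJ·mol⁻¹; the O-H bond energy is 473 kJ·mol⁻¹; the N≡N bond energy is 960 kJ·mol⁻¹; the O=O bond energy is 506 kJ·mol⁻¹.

Reaction 2, by 879 kJ

Reaction 1:
  Bonds broken (reactants):
    N≡N: 1 × 960 = 960
    O=O: 1 × 506 = 506
    Σ(broken) = 1466 kJ
  Bonds formed (products):
    N=O: 2 × 588 = 1176
    Σ(formed) = 1176 kJ
  ΔH_1 = 1466 − 1176 = +290 kJ
Reaction 2:
  Bonds broken (reactants):
    N-H: 4 × 397 = 1588
    N-N: 1 × 169 = 169
    O=O: 1 × 506 = 506
    Σ(broken) = 2263 kJ
  Bonds formed (products):
    N≡N: 1 × 960 = 960
    O-H: 4 × 473 = 1892
    Σ(formed) = 2852 kJ
  ΔH_2 = 2263 − 2852 = −589 kJ
ΔH_1 − ΔH_2 = +879 kJ, so reaction 2 has the more negative ΔH; |ΔH_1 − ΔH_2| = 879 kJ.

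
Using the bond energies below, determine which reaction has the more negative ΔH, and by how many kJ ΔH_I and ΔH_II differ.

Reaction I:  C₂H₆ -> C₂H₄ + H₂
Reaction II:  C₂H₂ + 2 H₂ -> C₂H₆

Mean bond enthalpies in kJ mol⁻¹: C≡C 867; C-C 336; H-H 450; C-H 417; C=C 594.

Reaction I:
  Bonds broken (reactants):
    C-C: 1 × 336 = 336
    C-H: 6 × 417 = 2502
    Σ(broken) = 2838 kJ
  Bonds formed (products):
    C-H: 4 × 417 = 1668
    C=C: 1 × 594 = 594
    H-H: 1 × 450 = 450
    Σ(formed) = 2712 kJ
  ΔH_I = 2838 − 2712 = +126 kJ
Reaction II:
  Bonds broken (reactants):
    C≡C: 1 × 867 = 867
    C-H: 2 × 417 = 834
    H-H: 2 × 450 = 900
    Σ(broken) = 2601 kJ
  Bonds formed (products):
    C-C: 1 × 336 = 336
    C-H: 6 × 417 = 2502
    Σ(formed) = 2838 kJ
  ΔH_II = 2601 − 2838 = −237 kJ
ΔH_I − ΔH_II = +363 kJ, so reaction II has the more negative ΔH; |ΔH_I − ΔH_II| = 363 kJ.

Reaction II, by 363 kJ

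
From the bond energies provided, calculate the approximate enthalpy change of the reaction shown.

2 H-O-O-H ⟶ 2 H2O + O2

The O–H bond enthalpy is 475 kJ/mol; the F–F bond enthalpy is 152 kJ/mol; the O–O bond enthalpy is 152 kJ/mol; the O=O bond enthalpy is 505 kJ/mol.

Bonds broken (reactants):
  O–H: 4 × 475 = 1900
  O–O: 2 × 152 = 304
  Σ(broken) = 2204 kJ
Bonds formed (products):
  O–H: 4 × 475 = 1900
  O=O: 1 × 505 = 505
  Σ(formed) = 2405 kJ
ΔH = Σ(broken) − Σ(formed) = 2204 − 2405 = −201 kJ

ΔH ≈ −201 kJ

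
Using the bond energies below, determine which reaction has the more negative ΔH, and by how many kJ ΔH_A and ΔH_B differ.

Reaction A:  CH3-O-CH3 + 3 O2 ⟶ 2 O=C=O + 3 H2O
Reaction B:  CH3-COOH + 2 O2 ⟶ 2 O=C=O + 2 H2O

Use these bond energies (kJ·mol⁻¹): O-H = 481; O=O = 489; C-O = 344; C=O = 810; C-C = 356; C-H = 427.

Reaction A:
  Bonds broken (reactants):
    C-H: 6 × 427 = 2562
    C-O: 2 × 344 = 688
    O=O: 3 × 489 = 1467
    Σ(broken) = 4717 kJ
  Bonds formed (products):
    C=O: 4 × 810 = 3240
    O-H: 6 × 481 = 2886
    Σ(formed) = 6126 kJ
  ΔH_A = 4717 − 6126 = −1409 kJ
Reaction B:
  Bonds broken (reactants):
    C-C: 1 × 356 = 356
    C-H: 3 × 427 = 1281
    C-O: 1 × 344 = 344
    C=O: 1 × 810 = 810
    O-H: 1 × 481 = 481
    O=O: 2 × 489 = 978
    Σ(broken) = 4250 kJ
  Bonds formed (products):
    C=O: 4 × 810 = 3240
    O-H: 4 × 481 = 1924
    Σ(formed) = 5164 kJ
  ΔH_B = 4250 − 5164 = −914 kJ
ΔH_A − ΔH_B = −495 kJ, so reaction A has the more negative ΔH; |ΔH_A − ΔH_B| = 495 kJ.

Reaction A, by 495 kJ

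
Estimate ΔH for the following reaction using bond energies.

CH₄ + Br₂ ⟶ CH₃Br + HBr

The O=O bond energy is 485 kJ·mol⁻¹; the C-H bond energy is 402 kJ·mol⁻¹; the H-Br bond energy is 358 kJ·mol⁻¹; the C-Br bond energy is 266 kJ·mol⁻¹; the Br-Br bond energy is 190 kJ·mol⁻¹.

Bonds broken (reactants):
  Br-Br: 1 × 190 = 190
  C-H: 4 × 402 = 1608
  Σ(broken) = 1798 kJ
Bonds formed (products):
  C-Br: 1 × 266 = 266
  C-H: 3 × 402 = 1206
  H-Br: 1 × 358 = 358
  Σ(formed) = 1830 kJ
ΔH = Σ(broken) − Σ(formed) = 1798 − 1830 = −32 kJ

ΔH ≈ −32 kJ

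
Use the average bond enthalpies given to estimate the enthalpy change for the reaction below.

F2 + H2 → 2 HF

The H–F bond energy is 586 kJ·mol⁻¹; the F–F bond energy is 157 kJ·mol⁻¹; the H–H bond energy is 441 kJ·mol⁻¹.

Bonds broken (reactants):
  F–F: 1 × 157 = 157
  H–H: 1 × 441 = 441
  Σ(broken) = 598 kJ
Bonds formed (products):
  H–F: 2 × 586 = 1172
  Σ(formed) = 1172 kJ
ΔH = Σ(broken) − Σ(formed) = 598 − 1172 = −574 kJ

ΔH ≈ −574 kJ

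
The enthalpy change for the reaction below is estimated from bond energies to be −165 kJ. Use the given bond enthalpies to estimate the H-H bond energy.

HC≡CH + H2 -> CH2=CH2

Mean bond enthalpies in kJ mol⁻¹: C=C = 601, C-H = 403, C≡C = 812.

Let D be the H-H bond energy.
Σ(broken) = 1×812 + 2×403 + 1×D = 1618 + D
Σ(formed) = 4×403 + 1×601 = 2213
ΔH = Σ(broken) − Σ(formed) = (1618 + D) − (2213) = −595 + D
Setting this equal to −165 kJ gives D = 430 kJ/mol.

D(H-H) ≈ 430 kJ/mol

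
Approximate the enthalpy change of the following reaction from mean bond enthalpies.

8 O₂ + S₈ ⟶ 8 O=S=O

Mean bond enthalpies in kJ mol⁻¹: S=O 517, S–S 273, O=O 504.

ΔH ≈ −2056 kJ

Bonds broken (reactants):
  O=O: 8 × 504 = 4032
  S–S: 8 × 273 = 2184
  Σ(broken) = 6216 kJ
Bonds formed (products):
  S=O: 16 × 517 = 8272
  Σ(formed) = 8272 kJ
ΔH = Σ(broken) − Σ(formed) = 6216 − 8272 = −2056 kJ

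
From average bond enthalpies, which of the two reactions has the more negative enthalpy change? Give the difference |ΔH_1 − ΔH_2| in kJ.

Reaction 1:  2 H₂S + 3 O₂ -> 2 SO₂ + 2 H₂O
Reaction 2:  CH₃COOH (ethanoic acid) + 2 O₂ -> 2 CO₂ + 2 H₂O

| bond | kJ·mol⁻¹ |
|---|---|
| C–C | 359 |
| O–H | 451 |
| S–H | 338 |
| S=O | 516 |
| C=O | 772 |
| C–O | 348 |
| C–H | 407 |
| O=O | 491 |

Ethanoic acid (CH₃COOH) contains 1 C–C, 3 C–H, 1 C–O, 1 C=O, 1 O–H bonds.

Reaction 1:
  Bonds broken (reactants):
    O=O: 3 × 491 = 1473
    S–H: 4 × 338 = 1352
    Σ(broken) = 2825 kJ
  Bonds formed (products):
    O–H: 4 × 451 = 1804
    S=O: 4 × 516 = 2064
    Σ(formed) = 3868 kJ
  ΔH_1 = 2825 − 3868 = −1043 kJ
Reaction 2:
  Bonds broken (reactants):
    C–C: 1 × 359 = 359
    C–H: 3 × 407 = 1221
    C–O: 1 × 348 = 348
    C=O: 1 × 772 = 772
    O–H: 1 × 451 = 451
    O=O: 2 × 491 = 982
    Σ(broken) = 4133 kJ
  Bonds formed (products):
    C=O: 4 × 772 = 3088
    O–H: 4 × 451 = 1804
    Σ(formed) = 4892 kJ
  ΔH_2 = 4133 − 4892 = −759 kJ
ΔH_1 − ΔH_2 = −284 kJ, so reaction 1 has the more negative ΔH; |ΔH_1 − ΔH_2| = 284 kJ.

Reaction 1, by 284 kJ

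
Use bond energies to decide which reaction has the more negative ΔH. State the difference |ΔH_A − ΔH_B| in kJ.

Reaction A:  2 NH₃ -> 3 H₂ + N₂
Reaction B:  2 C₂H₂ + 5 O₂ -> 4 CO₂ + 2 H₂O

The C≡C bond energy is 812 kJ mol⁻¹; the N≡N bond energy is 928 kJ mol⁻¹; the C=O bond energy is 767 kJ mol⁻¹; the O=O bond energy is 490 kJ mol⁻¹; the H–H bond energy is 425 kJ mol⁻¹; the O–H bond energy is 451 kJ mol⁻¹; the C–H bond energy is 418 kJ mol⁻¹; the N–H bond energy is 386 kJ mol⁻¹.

Reaction B, by 2307 kJ

Reaction A:
  Bonds broken (reactants):
    N–H: 6 × 386 = 2316
    Σ(broken) = 2316 kJ
  Bonds formed (products):
    H–H: 3 × 425 = 1275
    N≡N: 1 × 928 = 928
    Σ(formed) = 2203 kJ
  ΔH_A = 2316 − 2203 = +113 kJ
Reaction B:
  Bonds broken (reactants):
    C≡C: 2 × 812 = 1624
    C–H: 4 × 418 = 1672
    O=O: 5 × 490 = 2450
    Σ(broken) = 5746 kJ
  Bonds formed (products):
    C=O: 8 × 767 = 6136
    O–H: 4 × 451 = 1804
    Σ(formed) = 7940 kJ
  ΔH_B = 5746 − 7940 = −2194 kJ
ΔH_A − ΔH_B = +2307 kJ, so reaction B has the more negative ΔH; |ΔH_A − ΔH_B| = 2307 kJ.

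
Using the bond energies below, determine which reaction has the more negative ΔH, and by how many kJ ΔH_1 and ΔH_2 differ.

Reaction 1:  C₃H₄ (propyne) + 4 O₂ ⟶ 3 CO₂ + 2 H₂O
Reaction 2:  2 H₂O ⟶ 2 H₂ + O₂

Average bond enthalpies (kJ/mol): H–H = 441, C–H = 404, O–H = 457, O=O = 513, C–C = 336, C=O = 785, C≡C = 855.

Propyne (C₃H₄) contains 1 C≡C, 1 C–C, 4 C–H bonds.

Reaction 1, by 2112 kJ

Reaction 1:
  Bonds broken (reactants):
    C≡C: 1 × 855 = 855
    C–C: 1 × 336 = 336
    C–H: 4 × 404 = 1616
    O=O: 4 × 513 = 2052
    Σ(broken) = 4859 kJ
  Bonds formed (products):
    C=O: 6 × 785 = 4710
    O–H: 4 × 457 = 1828
    Σ(formed) = 6538 kJ
  ΔH_1 = 4859 − 6538 = −1679 kJ
Reaction 2:
  Bonds broken (reactants):
    O–H: 4 × 457 = 1828
    Σ(broken) = 1828 kJ
  Bonds formed (products):
    H–H: 2 × 441 = 882
    O=O: 1 × 513 = 513
    Σ(formed) = 1395 kJ
  ΔH_2 = 1828 − 1395 = +433 kJ
ΔH_1 − ΔH_2 = −2112 kJ, so reaction 1 has the more negative ΔH; |ΔH_1 − ΔH_2| = 2112 kJ.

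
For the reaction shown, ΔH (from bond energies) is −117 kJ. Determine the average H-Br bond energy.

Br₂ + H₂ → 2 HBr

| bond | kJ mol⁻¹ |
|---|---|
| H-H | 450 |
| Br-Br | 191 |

Let D be the H-Br bond energy.
Σ(broken) = 1×191 + 1×450 = 641
Σ(formed) = 2×D = 2D
ΔH = Σ(broken) − Σ(formed) = (641) − (2D) = +641 − 2D
Setting this equal to −117 kJ gives 2D = 758, so D = 379 kJ/mol.

D(H-Br) ≈ 379 kJ/mol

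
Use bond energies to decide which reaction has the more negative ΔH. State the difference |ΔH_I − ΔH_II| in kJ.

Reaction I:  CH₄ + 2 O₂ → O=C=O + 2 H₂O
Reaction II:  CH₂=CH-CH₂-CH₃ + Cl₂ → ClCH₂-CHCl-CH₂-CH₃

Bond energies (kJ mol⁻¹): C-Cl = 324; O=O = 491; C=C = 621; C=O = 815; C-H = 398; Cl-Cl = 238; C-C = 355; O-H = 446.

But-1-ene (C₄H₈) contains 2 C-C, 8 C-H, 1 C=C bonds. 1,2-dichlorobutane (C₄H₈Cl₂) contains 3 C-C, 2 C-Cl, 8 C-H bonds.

Reaction I, by 696 kJ

Reaction I:
  Bonds broken (reactants):
    C-H: 4 × 398 = 1592
    O=O: 2 × 491 = 982
    Σ(broken) = 2574 kJ
  Bonds formed (products):
    C=O: 2 × 815 = 1630
    O-H: 4 × 446 = 1784
    Σ(formed) = 3414 kJ
  ΔH_I = 2574 − 3414 = −840 kJ
Reaction II:
  Bonds broken (reactants):
    C-C: 2 × 355 = 710
    C-H: 8 × 398 = 3184
    C=C: 1 × 621 = 621
    Cl-Cl: 1 × 238 = 238
    Σ(broken) = 4753 kJ
  Bonds formed (products):
    C-C: 3 × 355 = 1065
    C-Cl: 2 × 324 = 648
    C-H: 8 × 398 = 3184
    Σ(formed) = 4897 kJ
  ΔH_II = 4753 − 4897 = −144 kJ
ΔH_I − ΔH_II = −696 kJ, so reaction I has the more negative ΔH; |ΔH_I − ΔH_II| = 696 kJ.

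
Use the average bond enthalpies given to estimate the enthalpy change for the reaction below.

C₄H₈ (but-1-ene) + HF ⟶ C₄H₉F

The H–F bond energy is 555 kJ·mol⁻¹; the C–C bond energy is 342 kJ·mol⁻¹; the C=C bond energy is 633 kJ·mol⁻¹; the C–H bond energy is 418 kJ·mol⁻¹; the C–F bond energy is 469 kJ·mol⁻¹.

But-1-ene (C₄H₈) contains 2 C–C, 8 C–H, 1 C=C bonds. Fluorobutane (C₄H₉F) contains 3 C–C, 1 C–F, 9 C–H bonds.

ΔH ≈ −41 kJ

Bonds broken (reactants):
  C–C: 2 × 342 = 684
  C–H: 8 × 418 = 3344
  C=C: 1 × 633 = 633
  H–F: 1 × 555 = 555
  Σ(broken) = 5216 kJ
Bonds formed (products):
  C–C: 3 × 342 = 1026
  C–F: 1 × 469 = 469
  C–H: 9 × 418 = 3762
  Σ(formed) = 5257 kJ
ΔH = Σ(broken) − Σ(formed) = 5216 − 5257 = −41 kJ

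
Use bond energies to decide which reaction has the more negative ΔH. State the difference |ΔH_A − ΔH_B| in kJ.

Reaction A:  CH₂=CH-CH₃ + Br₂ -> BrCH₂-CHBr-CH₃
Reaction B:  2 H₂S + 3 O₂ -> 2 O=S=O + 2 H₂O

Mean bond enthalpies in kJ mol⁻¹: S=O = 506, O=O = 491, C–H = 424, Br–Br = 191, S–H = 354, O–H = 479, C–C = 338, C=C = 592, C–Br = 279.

Reaction A:
  Bonds broken (reactants):
    Br–Br: 1 × 191 = 191
    C–C: 1 × 338 = 338
    C–H: 6 × 424 = 2544
    C=C: 1 × 592 = 592
    Σ(broken) = 3665 kJ
  Bonds formed (products):
    C–Br: 2 × 279 = 558
    C–C: 2 × 338 = 676
    C–H: 6 × 424 = 2544
    Σ(formed) = 3778 kJ
  ΔH_A = 3665 − 3778 = −113 kJ
Reaction B:
  Bonds broken (reactants):
    O=O: 3 × 491 = 1473
    S–H: 4 × 354 = 1416
    Σ(broken) = 2889 kJ
  Bonds formed (products):
    O–H: 4 × 479 = 1916
    S=O: 4 × 506 = 2024
    Σ(formed) = 3940 kJ
  ΔH_B = 2889 − 3940 = −1051 kJ
ΔH_A − ΔH_B = +938 kJ, so reaction B has the more negative ΔH; |ΔH_A − ΔH_B| = 938 kJ.

Reaction B, by 938 kJ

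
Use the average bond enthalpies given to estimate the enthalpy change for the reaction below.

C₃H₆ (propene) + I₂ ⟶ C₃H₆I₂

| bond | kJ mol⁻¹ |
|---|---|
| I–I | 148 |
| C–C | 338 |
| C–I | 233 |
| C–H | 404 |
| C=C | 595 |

ΔH ≈ −61 kJ

Bonds broken (reactants):
  C–C: 1 × 338 = 338
  C–H: 6 × 404 = 2424
  C=C: 1 × 595 = 595
  I–I: 1 × 148 = 148
  Σ(broken) = 3505 kJ
Bonds formed (products):
  C–C: 2 × 338 = 676
  C–H: 6 × 404 = 2424
  C–I: 2 × 233 = 466
  Σ(formed) = 3566 kJ
ΔH = Σ(broken) − Σ(formed) = 3505 − 3566 = −61 kJ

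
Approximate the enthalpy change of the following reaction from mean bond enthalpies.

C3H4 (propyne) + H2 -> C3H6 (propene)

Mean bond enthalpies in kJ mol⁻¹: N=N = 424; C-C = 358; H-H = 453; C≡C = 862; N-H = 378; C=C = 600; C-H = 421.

Bonds broken (reactants):
  C≡C: 1 × 862 = 862
  C-C: 1 × 358 = 358
  C-H: 4 × 421 = 1684
  H-H: 1 × 453 = 453
  Σ(broken) = 3357 kJ
Bonds formed (products):
  C-C: 1 × 358 = 358
  C-H: 6 × 421 = 2526
  C=C: 1 × 600 = 600
  Σ(formed) = 3484 kJ
ΔH = Σ(broken) − Σ(formed) = 3357 − 3484 = −127 kJ

ΔH ≈ −127 kJ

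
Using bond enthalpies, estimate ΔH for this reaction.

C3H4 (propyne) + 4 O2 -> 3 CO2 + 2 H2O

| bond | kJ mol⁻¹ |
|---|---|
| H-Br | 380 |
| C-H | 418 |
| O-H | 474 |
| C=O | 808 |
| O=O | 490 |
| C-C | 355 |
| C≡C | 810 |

ΔH ≈ −1947 kJ

Bonds broken (reactants):
  C≡C: 1 × 810 = 810
  C-C: 1 × 355 = 355
  C-H: 4 × 418 = 1672
  O=O: 4 × 490 = 1960
  Σ(broken) = 4797 kJ
Bonds formed (products):
  C=O: 6 × 808 = 4848
  O-H: 4 × 474 = 1896
  Σ(formed) = 6744 kJ
ΔH = Σ(broken) − Σ(formed) = 4797 − 6744 = −1947 kJ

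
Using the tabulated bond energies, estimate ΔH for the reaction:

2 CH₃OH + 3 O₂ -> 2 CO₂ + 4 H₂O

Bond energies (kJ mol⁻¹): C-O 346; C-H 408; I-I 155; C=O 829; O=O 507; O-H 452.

ΔH ≈ −1367 kJ

Bonds broken (reactants):
  C-H: 6 × 408 = 2448
  C-O: 2 × 346 = 692
  O-H: 2 × 452 = 904
  O=O: 3 × 507 = 1521
  Σ(broken) = 5565 kJ
Bonds formed (products):
  C=O: 4 × 829 = 3316
  O-H: 8 × 452 = 3616
  Σ(formed) = 6932 kJ
ΔH = Σ(broken) − Σ(formed) = 5565 − 6932 = −1367 kJ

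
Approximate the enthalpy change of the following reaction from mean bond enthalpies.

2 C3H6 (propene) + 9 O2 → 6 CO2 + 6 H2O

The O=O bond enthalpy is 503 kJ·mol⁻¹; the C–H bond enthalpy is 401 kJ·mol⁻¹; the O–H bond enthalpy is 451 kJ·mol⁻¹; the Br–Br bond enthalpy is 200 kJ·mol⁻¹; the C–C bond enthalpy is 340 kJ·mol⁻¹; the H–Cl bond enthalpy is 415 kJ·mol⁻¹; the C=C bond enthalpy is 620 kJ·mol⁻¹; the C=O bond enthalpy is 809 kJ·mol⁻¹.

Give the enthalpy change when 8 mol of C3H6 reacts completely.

Bonds broken (reactants):
  C–C: 2 × 340 = 680
  C–H: 12 × 401 = 4812
  C=C: 2 × 620 = 1240
  O=O: 9 × 503 = 4527
  Σ(broken) = 11259 kJ
Bonds formed (products):
  C=O: 12 × 809 = 9708
  O–H: 12 × 451 = 5412
  Σ(formed) = 15120 kJ
ΔH = Σ(broken) − Σ(formed) = 11259 − 15120 = −3861 kJ
For 4× the reaction as written: 4 × (−3861) = −15444 kJ

ΔH = −15444 kJ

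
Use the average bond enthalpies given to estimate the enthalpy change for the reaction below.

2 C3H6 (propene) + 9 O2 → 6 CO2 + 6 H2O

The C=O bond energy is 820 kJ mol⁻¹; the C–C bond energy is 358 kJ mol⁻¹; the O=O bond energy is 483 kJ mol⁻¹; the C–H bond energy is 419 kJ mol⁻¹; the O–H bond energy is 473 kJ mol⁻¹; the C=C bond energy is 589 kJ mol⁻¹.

ΔH ≈ −4247 kJ

Bonds broken (reactants):
  C–C: 2 × 358 = 716
  C–H: 12 × 419 = 5028
  C=C: 2 × 589 = 1178
  O=O: 9 × 483 = 4347
  Σ(broken) = 11269 kJ
Bonds formed (products):
  C=O: 12 × 820 = 9840
  O–H: 12 × 473 = 5676
  Σ(formed) = 15516 kJ
ΔH = Σ(broken) − Σ(formed) = 11269 − 15516 = −4247 kJ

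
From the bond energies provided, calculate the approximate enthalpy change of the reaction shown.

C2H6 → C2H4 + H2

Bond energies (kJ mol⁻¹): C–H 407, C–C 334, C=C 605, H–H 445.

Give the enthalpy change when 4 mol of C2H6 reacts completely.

ΔH = +392 kJ

Bonds broken (reactants):
  C–C: 1 × 334 = 334
  C–H: 6 × 407 = 2442
  Σ(broken) = 2776 kJ
Bonds formed (products):
  C–H: 4 × 407 = 1628
  C=C: 1 × 605 = 605
  H–H: 1 × 445 = 445
  Σ(formed) = 2678 kJ
ΔH = Σ(broken) − Σ(formed) = 2776 − 2678 = +98 kJ
For 4× the reaction as written: 4 × (+98) = +392 kJ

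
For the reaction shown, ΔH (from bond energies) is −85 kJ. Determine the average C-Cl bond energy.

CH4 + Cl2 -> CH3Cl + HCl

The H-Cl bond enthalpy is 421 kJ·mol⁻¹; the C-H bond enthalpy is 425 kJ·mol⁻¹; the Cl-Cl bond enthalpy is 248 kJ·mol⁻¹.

Let D be the C-Cl bond energy.
Σ(broken) = 4×425 + 1×248 = 1948
Σ(formed) = 1×D + 3×425 + 1×421 = 1696 + D
ΔH = Σ(broken) − Σ(formed) = (1948) − (1696 + D) = +252 − D
Setting this equal to −85 kJ gives D = 337 kJ/mol.

D(C-Cl) ≈ 337 kJ/mol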